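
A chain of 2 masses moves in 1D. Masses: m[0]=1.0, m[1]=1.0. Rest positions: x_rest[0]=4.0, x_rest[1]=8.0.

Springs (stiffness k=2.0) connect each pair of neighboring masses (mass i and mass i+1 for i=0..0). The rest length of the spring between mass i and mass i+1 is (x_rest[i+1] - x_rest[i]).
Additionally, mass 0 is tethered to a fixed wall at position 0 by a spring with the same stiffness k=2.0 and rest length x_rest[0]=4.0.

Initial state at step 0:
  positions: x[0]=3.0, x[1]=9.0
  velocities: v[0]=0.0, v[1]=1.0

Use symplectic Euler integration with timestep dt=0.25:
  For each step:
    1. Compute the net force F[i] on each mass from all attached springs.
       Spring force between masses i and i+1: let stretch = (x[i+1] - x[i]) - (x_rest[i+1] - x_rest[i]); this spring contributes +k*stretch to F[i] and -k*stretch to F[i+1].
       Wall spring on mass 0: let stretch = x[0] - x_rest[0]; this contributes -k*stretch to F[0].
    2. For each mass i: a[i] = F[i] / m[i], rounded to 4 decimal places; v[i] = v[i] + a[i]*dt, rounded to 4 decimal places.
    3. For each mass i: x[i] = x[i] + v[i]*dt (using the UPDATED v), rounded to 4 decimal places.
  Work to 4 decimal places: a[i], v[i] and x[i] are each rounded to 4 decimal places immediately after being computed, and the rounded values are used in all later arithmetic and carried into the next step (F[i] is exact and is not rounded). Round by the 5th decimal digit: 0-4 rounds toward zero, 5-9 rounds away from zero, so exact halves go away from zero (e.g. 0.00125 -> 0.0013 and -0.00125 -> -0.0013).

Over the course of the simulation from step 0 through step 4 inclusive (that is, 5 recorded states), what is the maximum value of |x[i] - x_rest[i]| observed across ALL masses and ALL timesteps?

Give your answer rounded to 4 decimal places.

Answer: 1.3949

Derivation:
Step 0: x=[3.0000 9.0000] v=[0.0000 1.0000]
Step 1: x=[3.3750 9.0000] v=[1.5000 0.0000]
Step 2: x=[4.0313 8.7969] v=[2.6250 -0.8125]
Step 3: x=[4.7794 8.4981] v=[2.9922 -1.1953]
Step 4: x=[5.3949 8.2344] v=[2.4619 -1.0547]
Max displacement = 1.3949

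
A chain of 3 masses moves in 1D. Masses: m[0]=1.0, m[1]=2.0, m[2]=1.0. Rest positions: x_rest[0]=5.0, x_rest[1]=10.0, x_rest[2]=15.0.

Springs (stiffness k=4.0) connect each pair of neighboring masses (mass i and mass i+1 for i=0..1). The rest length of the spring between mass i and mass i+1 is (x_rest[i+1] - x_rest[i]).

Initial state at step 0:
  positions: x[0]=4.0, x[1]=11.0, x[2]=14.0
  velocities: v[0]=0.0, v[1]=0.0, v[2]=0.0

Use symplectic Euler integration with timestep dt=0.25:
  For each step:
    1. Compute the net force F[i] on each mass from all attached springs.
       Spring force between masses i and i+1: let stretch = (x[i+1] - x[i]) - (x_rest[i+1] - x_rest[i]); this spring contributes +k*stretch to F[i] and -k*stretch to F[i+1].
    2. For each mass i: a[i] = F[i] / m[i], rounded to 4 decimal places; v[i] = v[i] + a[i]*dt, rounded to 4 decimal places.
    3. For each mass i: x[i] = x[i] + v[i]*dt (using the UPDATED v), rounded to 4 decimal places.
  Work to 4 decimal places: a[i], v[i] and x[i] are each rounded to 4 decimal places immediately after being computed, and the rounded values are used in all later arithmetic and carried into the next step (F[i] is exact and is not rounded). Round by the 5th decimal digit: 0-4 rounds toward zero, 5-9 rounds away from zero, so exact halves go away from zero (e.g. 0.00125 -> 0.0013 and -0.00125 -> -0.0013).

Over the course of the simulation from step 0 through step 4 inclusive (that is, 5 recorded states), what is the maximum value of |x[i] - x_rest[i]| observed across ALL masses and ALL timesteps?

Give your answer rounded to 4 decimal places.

Step 0: x=[4.0000 11.0000 14.0000] v=[0.0000 0.0000 0.0000]
Step 1: x=[4.5000 10.5000 14.5000] v=[2.0000 -2.0000 2.0000]
Step 2: x=[5.2500 9.7500 15.2500] v=[3.0000 -3.0000 3.0000]
Step 3: x=[5.8750 9.1250 15.8750] v=[2.5000 -2.5000 2.5000]
Step 4: x=[6.0625 8.9375 16.0625] v=[0.7500 -0.7500 0.7500]
Max displacement = 1.0625

Answer: 1.0625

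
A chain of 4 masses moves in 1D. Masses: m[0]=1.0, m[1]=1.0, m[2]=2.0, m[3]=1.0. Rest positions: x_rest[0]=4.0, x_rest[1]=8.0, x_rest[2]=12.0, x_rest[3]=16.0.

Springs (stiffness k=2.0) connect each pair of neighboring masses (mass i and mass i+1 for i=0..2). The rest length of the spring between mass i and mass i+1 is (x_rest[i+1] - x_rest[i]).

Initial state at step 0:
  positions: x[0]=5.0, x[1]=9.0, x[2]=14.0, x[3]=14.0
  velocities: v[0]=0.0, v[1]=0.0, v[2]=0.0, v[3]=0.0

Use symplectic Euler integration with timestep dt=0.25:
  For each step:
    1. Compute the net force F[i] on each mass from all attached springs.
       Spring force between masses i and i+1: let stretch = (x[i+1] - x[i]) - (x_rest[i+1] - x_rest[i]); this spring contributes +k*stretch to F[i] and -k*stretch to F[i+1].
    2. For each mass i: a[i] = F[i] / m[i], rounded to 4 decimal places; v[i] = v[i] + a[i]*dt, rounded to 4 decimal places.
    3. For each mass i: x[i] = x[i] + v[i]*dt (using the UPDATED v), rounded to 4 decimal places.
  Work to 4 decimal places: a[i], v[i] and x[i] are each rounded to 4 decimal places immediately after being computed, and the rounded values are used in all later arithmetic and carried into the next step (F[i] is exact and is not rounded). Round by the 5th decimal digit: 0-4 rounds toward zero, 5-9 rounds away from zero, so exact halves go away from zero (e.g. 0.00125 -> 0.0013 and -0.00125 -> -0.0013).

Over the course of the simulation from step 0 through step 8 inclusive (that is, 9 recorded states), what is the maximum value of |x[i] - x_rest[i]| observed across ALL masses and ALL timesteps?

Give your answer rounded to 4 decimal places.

Step 0: x=[5.0000 9.0000 14.0000 14.0000] v=[0.0000 0.0000 0.0000 0.0000]
Step 1: x=[5.0000 9.1250 13.6875 14.5000] v=[0.0000 0.5000 -1.2500 2.0000]
Step 2: x=[5.0156 9.3047 13.1406 15.3985] v=[0.0625 0.7188 -2.1875 3.5938]
Step 3: x=[5.0674 9.4278 12.4951 16.5147] v=[0.2071 0.4922 -2.5820 4.4649]
Step 4: x=[5.1642 9.3892 11.9091 17.6285] v=[0.3873 -0.1544 -2.3439 4.4551]
Step 5: x=[5.2892 9.1375 11.5231 18.5274] v=[0.4998 -1.0070 -1.5440 3.5954]
Step 6: x=[5.3952 8.7029 11.4258 19.0507] v=[0.4240 -1.7384 -0.3893 2.0933]
Step 7: x=[5.4147 8.1952 11.6349 19.1209] v=[0.0779 -2.0308 0.8362 0.2809]
Step 8: x=[5.2817 7.7699 12.0969 18.7554] v=[-0.5319 -1.7012 1.8478 -1.4621]
Max displacement = 3.1209

Answer: 3.1209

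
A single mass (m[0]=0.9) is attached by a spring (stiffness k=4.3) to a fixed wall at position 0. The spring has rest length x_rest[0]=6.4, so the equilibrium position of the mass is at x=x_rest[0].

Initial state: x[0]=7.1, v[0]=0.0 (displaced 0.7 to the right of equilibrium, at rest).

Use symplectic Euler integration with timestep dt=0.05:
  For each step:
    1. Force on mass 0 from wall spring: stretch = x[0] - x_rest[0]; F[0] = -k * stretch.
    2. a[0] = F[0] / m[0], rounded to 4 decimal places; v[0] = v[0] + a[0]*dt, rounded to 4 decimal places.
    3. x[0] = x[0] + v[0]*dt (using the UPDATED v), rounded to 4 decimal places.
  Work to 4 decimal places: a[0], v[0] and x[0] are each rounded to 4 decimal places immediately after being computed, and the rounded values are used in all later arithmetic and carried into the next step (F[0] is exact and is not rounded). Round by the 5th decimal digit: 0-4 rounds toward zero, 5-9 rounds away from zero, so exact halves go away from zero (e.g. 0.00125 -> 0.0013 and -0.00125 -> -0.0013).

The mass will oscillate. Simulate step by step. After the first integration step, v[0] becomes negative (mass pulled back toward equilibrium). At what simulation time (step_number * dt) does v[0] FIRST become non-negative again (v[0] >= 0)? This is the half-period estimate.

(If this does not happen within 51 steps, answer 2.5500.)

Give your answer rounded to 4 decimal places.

Step 0: x=[7.1000] v=[0.0000]
Step 1: x=[7.0916] v=[-0.1672]
Step 2: x=[7.0750] v=[-0.3324]
Step 3: x=[7.0503] v=[-0.4937]
Step 4: x=[7.0178] v=[-0.6491]
Step 5: x=[6.9780] v=[-0.7967]
Step 6: x=[6.9313] v=[-0.9348]
Step 7: x=[6.8782] v=[-1.0617]
Step 8: x=[6.8194] v=[-1.1759]
Step 9: x=[6.7556] v=[-1.2761]
Step 10: x=[6.6875] v=[-1.3611]
Step 11: x=[6.6160] v=[-1.4298]
Step 12: x=[6.5419] v=[-1.4814]
Step 13: x=[6.4661] v=[-1.5153]
Step 14: x=[6.3895] v=[-1.5311]
Step 15: x=[6.3131] v=[-1.5286]
Step 16: x=[6.2377] v=[-1.5078]
Step 17: x=[6.1643] v=[-1.4690]
Step 18: x=[6.0937] v=[-1.4127]
Step 19: x=[6.0267] v=[-1.3395]
Step 20: x=[5.9642] v=[-1.2503]
Step 21: x=[5.9069] v=[-1.1462]
Step 22: x=[5.8555] v=[-1.0284]
Step 23: x=[5.8106] v=[-0.8983]
Step 24: x=[5.7727] v=[-0.7575]
Step 25: x=[5.7423] v=[-0.6076]
Step 26: x=[5.7198] v=[-0.4505]
Step 27: x=[5.7054] v=[-0.2880]
Step 28: x=[5.6993] v=[-0.1221]
Step 29: x=[5.7016] v=[0.0453]
First v>=0 after going negative at step 29, time=1.4500

Answer: 1.4500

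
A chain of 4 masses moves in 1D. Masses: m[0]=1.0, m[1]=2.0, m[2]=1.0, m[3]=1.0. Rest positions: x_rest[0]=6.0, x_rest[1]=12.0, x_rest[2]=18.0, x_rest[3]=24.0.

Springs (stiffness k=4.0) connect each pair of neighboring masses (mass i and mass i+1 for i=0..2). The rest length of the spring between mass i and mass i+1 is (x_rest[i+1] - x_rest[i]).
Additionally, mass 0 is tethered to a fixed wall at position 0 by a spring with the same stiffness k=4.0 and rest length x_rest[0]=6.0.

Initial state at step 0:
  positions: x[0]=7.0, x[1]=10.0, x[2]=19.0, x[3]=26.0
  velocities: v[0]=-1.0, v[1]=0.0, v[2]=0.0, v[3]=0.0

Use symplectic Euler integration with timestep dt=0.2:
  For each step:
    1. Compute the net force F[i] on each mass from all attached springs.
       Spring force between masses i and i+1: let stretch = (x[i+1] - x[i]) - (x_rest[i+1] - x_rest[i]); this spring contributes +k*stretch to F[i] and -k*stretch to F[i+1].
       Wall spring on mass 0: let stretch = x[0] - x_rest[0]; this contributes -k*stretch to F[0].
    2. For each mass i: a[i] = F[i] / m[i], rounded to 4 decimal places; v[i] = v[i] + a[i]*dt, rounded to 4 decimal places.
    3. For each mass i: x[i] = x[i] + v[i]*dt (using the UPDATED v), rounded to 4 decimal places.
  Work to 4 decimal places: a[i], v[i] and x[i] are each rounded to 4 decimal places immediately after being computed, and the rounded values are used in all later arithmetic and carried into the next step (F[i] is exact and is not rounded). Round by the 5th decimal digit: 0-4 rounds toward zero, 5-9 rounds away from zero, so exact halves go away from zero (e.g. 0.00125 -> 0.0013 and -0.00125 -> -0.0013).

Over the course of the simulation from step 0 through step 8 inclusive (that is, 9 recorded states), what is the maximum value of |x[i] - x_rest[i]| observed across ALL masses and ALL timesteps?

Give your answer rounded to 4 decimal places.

Answer: 2.4489

Derivation:
Step 0: x=[7.0000 10.0000 19.0000 26.0000] v=[-1.0000 0.0000 0.0000 0.0000]
Step 1: x=[6.1600 10.4800 18.6800 25.8400] v=[-4.2000 2.4000 -1.6000 -0.8000]
Step 2: x=[5.0256 11.2704 18.1936 25.4944] v=[-5.6720 3.9520 -2.4320 -1.7280]
Step 3: x=[4.0863 12.1151 17.7676 24.9407] v=[-4.6966 4.2234 -2.1299 -2.7686]
Step 4: x=[3.7778 12.7697 17.5849 24.1993] v=[-1.5426 3.2729 -0.9134 -3.7071]
Step 5: x=[4.3035 13.0901 17.6901 23.3596] v=[2.6287 1.6022 0.5260 -4.1986]
Step 6: x=[5.5465 13.0756 17.9664 22.5728] v=[6.2152 -0.0724 1.3816 -3.9342]
Step 7: x=[7.1068 12.8501 18.1972 22.0089] v=[7.8013 -1.1277 1.1541 -2.8193]
Step 8: x=[8.4489 12.5929 18.1824 21.7952] v=[6.7105 -1.2862 -0.0742 -1.0687]
Max displacement = 2.4489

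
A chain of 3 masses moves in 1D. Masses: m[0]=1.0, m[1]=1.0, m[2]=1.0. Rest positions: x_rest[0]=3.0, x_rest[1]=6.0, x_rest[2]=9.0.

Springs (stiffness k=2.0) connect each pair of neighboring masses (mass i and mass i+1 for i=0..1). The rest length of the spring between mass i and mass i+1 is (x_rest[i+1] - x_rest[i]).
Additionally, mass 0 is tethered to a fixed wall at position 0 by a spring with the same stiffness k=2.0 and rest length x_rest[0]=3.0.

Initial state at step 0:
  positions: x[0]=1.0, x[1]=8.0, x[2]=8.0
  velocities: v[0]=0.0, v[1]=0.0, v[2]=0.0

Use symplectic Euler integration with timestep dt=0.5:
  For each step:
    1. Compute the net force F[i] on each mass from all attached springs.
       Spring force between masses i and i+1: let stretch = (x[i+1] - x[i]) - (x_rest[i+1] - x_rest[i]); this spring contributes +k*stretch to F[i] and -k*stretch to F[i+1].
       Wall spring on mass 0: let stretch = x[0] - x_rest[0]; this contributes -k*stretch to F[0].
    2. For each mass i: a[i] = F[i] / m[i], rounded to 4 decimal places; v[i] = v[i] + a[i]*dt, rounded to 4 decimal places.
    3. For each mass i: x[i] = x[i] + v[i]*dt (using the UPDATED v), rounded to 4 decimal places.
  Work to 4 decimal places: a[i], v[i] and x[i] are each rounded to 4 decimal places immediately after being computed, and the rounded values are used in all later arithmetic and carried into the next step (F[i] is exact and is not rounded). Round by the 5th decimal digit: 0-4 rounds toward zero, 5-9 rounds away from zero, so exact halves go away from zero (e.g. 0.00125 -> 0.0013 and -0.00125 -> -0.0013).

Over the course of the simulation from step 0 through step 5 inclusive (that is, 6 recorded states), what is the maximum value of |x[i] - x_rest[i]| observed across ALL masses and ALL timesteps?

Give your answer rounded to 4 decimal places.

Answer: 2.8750

Derivation:
Step 0: x=[1.0000 8.0000 8.0000] v=[0.0000 0.0000 0.0000]
Step 1: x=[4.0000 4.5000 9.5000] v=[6.0000 -7.0000 3.0000]
Step 2: x=[5.2500 3.2500 10.0000] v=[2.5000 -2.5000 1.0000]
Step 3: x=[2.8750 6.3750 8.6250] v=[-4.7500 6.2500 -2.7500]
Step 4: x=[0.8125 8.8750 7.6250] v=[-4.1250 5.0000 -2.0000]
Step 5: x=[2.3750 6.7188 8.7500] v=[3.1250 -4.3125 2.2500]
Max displacement = 2.8750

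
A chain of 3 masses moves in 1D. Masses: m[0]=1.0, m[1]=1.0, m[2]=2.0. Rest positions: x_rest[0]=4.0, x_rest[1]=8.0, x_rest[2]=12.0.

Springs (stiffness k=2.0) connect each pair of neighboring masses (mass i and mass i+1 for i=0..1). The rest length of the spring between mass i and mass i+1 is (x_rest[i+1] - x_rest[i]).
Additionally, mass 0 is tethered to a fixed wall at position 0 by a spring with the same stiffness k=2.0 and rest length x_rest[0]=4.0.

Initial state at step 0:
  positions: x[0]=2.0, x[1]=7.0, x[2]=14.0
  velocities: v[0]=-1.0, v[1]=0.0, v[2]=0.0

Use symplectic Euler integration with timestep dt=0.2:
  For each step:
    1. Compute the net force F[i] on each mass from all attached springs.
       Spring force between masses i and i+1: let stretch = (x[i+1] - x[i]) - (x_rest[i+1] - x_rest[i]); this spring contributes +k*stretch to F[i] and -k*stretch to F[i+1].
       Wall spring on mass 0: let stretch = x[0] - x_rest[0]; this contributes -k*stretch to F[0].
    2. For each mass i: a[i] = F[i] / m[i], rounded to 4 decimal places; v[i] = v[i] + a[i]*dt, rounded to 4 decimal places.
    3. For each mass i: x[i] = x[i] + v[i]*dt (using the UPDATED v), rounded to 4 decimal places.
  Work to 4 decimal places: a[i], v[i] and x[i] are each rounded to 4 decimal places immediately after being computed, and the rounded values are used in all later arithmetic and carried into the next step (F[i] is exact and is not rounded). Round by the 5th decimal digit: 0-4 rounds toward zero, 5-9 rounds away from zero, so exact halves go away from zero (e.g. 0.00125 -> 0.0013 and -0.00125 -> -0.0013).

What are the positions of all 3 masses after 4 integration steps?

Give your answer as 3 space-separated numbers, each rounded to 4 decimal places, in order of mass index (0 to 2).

Answer: 3.5184 8.2391 12.9569

Derivation:
Step 0: x=[2.0000 7.0000 14.0000] v=[-1.0000 0.0000 0.0000]
Step 1: x=[2.0400 7.1600 13.8800] v=[0.2000 0.8000 -0.6000]
Step 2: x=[2.3264 7.4480 13.6512] v=[1.4320 1.4400 -1.1440]
Step 3: x=[2.8364 7.8225 13.3343] v=[2.5501 1.8726 -1.5846]
Step 4: x=[3.5184 8.2391 12.9569] v=[3.4100 2.0829 -1.8870]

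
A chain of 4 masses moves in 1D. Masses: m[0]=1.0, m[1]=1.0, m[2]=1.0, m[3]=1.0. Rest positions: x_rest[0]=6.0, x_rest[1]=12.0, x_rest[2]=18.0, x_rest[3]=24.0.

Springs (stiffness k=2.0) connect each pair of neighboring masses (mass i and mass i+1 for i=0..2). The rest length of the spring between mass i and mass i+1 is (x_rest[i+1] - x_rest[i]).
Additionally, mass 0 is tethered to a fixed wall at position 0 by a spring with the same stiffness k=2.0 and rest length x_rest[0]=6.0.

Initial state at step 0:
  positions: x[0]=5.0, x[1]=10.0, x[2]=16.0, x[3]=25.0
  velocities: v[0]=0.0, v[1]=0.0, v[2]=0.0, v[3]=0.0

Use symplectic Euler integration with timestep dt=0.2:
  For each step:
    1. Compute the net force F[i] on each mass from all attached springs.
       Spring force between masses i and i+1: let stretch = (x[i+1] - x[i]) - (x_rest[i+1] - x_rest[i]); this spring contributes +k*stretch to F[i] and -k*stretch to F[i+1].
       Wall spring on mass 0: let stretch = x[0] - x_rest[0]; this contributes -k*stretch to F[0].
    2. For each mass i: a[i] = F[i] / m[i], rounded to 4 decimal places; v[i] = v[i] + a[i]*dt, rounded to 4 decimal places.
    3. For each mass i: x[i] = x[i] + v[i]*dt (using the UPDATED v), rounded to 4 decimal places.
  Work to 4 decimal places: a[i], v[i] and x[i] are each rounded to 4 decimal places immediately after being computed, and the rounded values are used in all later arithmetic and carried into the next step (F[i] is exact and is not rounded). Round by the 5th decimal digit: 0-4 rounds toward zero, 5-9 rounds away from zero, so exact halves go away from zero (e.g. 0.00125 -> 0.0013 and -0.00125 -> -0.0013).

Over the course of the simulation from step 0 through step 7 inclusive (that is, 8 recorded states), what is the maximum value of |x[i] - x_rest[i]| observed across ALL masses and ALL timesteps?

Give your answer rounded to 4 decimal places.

Step 0: x=[5.0000 10.0000 16.0000 25.0000] v=[0.0000 0.0000 0.0000 0.0000]
Step 1: x=[5.0000 10.0800 16.2400 24.7600] v=[0.0000 0.4000 1.2000 -1.2000]
Step 2: x=[5.0064 10.2464 16.6688 24.3184] v=[0.0320 0.8320 2.1440 -2.2080]
Step 3: x=[5.0315 10.5074 17.1958 23.7448] v=[0.1254 1.3050 2.6349 -2.8678]
Step 4: x=[5.0921 10.8654 17.7116 23.1273] v=[0.3032 1.7900 2.5791 -3.0874]
Step 5: x=[5.2072 11.3092 18.1130 22.5566] v=[0.5757 2.2192 2.0069 -2.8537]
Step 6: x=[5.3939 11.8092 18.3256 22.1104] v=[0.9336 2.4999 1.0628 -2.2311]
Step 7: x=[5.6623 12.3173 18.3196 21.8414] v=[1.3422 2.5403 -0.0298 -1.3450]
Max displacement = 2.1586

Answer: 2.1586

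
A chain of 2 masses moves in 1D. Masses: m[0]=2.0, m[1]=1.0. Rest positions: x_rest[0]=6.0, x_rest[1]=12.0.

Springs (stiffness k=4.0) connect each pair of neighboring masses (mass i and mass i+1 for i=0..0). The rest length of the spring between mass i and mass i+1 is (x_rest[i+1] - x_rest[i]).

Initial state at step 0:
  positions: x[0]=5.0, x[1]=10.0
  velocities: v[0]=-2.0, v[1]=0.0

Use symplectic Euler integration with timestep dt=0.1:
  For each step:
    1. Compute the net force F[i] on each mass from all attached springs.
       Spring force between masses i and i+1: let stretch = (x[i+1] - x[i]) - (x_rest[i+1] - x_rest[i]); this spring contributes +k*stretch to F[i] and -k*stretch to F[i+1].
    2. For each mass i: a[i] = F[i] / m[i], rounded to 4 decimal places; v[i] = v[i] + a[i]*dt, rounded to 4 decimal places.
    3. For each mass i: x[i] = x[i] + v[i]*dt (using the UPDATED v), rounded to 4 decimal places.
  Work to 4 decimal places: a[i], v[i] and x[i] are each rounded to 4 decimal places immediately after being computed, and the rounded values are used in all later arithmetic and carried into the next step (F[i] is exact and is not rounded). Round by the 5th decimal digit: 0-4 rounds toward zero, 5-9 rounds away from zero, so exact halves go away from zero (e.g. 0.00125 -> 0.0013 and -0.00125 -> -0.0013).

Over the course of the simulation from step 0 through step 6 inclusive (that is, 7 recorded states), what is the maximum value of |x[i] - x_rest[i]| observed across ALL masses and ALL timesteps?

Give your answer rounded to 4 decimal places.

Answer: 2.4148

Derivation:
Step 0: x=[5.0000 10.0000] v=[-2.0000 0.0000]
Step 1: x=[4.7800 10.0400] v=[-2.2000 0.4000]
Step 2: x=[4.5452 10.1096] v=[-2.3480 0.6960]
Step 3: x=[4.3017 10.1966] v=[-2.4351 0.8702]
Step 4: x=[4.0561 10.2878] v=[-2.4561 0.9122]
Step 5: x=[3.8151 10.3698] v=[-2.4098 0.8195]
Step 6: x=[3.5852 10.4296] v=[-2.2989 0.5976]
Max displacement = 2.4148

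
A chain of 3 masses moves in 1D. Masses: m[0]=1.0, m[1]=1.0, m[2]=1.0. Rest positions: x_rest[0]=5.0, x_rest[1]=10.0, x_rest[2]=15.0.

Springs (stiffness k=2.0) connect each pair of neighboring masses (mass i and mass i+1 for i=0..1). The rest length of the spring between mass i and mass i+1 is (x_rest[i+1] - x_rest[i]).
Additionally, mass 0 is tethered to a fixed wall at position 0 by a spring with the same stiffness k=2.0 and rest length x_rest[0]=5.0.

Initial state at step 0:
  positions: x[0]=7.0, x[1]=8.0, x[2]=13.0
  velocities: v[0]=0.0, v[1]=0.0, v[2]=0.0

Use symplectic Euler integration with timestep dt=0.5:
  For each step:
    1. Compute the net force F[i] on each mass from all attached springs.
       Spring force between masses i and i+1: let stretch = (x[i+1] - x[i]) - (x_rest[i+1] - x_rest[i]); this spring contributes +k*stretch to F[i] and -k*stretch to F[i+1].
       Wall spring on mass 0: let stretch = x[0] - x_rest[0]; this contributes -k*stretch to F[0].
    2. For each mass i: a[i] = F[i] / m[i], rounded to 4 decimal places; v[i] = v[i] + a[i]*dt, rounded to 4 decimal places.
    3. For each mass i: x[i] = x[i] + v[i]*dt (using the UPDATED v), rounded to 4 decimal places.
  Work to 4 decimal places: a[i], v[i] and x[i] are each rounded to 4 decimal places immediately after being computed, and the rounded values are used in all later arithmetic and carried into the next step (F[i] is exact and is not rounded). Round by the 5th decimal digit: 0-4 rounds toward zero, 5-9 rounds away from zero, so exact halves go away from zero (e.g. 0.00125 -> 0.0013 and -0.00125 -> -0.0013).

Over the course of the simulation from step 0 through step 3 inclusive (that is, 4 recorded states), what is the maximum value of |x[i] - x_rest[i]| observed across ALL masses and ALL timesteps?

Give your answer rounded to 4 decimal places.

Step 0: x=[7.0000 8.0000 13.0000] v=[0.0000 0.0000 0.0000]
Step 1: x=[4.0000 10.0000 13.0000] v=[-6.0000 4.0000 0.0000]
Step 2: x=[2.0000 10.5000 14.0000] v=[-4.0000 1.0000 2.0000]
Step 3: x=[3.2500 8.5000 15.7500] v=[2.5000 -4.0000 3.5000]
Max displacement = 3.0000

Answer: 3.0000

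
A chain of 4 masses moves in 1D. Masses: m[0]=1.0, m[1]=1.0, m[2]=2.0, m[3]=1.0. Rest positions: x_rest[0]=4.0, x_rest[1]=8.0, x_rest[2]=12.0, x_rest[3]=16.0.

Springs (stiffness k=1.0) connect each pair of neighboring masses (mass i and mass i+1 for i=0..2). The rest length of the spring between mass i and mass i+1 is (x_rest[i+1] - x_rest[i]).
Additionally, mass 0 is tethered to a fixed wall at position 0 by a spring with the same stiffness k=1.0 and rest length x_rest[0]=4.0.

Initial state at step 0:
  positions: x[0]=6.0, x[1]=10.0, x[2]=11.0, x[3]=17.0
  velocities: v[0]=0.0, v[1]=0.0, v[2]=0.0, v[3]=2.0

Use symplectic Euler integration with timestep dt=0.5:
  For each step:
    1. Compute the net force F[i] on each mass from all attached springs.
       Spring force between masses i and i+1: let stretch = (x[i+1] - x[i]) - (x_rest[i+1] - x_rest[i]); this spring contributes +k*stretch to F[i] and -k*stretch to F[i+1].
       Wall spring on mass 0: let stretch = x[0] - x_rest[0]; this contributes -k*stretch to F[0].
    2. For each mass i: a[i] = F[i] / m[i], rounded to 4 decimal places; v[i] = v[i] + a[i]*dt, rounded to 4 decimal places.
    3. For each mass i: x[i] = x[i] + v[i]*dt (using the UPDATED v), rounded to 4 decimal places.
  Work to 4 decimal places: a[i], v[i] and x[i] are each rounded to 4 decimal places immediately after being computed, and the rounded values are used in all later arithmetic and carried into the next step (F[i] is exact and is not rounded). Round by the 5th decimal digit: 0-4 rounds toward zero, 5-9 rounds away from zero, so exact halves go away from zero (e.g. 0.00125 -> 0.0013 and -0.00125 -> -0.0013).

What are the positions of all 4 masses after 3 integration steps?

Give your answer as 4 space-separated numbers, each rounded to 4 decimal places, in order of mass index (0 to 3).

Step 0: x=[6.0000 10.0000 11.0000 17.0000] v=[0.0000 0.0000 0.0000 2.0000]
Step 1: x=[5.5000 9.2500 11.6250 17.5000] v=[-1.0000 -1.5000 1.2500 1.0000]
Step 2: x=[4.5625 8.1563 12.6875 17.5313] v=[-1.8750 -2.1875 2.1250 0.0625]
Step 3: x=[3.3828 7.2969 13.7891 17.3516] v=[-2.3594 -1.7188 2.2032 -0.3594]

Answer: 3.3828 7.2969 13.7891 17.3516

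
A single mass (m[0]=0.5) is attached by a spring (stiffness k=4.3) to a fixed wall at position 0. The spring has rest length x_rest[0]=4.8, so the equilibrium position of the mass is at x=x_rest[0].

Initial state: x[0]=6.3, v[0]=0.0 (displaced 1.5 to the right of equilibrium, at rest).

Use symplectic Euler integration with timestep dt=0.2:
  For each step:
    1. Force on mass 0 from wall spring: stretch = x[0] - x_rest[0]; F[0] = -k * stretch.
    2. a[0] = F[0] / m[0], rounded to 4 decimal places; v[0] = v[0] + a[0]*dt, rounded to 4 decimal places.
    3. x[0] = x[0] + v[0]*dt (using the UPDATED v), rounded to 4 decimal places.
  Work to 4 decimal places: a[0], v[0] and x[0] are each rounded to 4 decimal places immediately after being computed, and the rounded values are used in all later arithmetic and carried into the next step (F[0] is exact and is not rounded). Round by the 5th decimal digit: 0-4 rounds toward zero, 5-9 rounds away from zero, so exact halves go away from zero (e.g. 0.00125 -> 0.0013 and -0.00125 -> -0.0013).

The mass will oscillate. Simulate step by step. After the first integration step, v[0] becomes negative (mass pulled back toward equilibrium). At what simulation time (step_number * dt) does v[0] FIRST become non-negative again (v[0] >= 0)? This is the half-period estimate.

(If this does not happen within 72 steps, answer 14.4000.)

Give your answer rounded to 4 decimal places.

Step 0: x=[6.3000] v=[0.0000]
Step 1: x=[5.7840] v=[-2.5800]
Step 2: x=[4.9295] v=[-4.2725]
Step 3: x=[4.0305] v=[-4.4952]
Step 4: x=[3.3962] v=[-3.1717]
Step 5: x=[3.2448] v=[-0.7572]
Step 6: x=[3.6283] v=[1.9177]
First v>=0 after going negative at step 6, time=1.2000

Answer: 1.2000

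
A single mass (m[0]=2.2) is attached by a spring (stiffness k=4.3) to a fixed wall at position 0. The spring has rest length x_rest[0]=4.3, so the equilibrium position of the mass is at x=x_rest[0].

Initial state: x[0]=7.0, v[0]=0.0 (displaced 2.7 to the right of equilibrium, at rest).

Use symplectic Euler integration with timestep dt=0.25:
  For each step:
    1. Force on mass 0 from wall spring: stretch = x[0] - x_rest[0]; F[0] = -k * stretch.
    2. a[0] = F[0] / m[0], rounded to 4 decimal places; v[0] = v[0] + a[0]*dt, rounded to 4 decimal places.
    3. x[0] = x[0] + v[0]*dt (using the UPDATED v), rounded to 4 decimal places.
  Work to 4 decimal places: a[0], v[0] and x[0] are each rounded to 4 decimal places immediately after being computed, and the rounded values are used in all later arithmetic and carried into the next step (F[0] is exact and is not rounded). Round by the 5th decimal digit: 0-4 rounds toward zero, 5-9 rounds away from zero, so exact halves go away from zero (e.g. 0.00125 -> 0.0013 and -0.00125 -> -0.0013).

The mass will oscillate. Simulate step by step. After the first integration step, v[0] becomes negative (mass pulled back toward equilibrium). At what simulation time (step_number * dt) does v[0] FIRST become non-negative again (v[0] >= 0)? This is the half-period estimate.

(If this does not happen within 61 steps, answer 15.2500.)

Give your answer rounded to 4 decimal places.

Step 0: x=[7.0000] v=[0.0000]
Step 1: x=[6.6702] v=[-1.3193]
Step 2: x=[6.0508] v=[-2.4775]
Step 3: x=[5.2176] v=[-3.3330]
Step 4: x=[4.2723] v=[-3.7814]
Step 5: x=[3.3303] v=[-3.7679]
Step 6: x=[2.5068] v=[-3.2941]
Step 7: x=[1.9023] v=[-2.4179]
Step 8: x=[1.5907] v=[-1.2463]
Step 9: x=[1.6101] v=[0.0776]
First v>=0 after going negative at step 9, time=2.2500

Answer: 2.2500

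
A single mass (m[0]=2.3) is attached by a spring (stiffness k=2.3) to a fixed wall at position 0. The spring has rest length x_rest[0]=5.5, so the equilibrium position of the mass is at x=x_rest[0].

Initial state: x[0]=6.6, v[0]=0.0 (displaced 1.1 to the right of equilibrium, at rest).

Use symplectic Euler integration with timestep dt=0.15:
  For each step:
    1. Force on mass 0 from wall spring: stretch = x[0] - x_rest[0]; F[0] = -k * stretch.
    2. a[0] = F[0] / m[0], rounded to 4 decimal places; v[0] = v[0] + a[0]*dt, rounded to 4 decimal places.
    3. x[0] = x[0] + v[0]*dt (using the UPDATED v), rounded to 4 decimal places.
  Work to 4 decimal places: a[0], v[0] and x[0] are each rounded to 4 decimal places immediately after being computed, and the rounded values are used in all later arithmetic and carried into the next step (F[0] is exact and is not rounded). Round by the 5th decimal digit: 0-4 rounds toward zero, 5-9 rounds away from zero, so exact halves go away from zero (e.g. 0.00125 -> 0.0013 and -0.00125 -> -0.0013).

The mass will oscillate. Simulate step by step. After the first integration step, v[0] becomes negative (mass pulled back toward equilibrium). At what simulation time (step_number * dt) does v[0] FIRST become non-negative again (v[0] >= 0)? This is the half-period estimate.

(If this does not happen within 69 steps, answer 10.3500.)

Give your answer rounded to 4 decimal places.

Answer: 3.1500

Derivation:
Step 0: x=[6.6000] v=[0.0000]
Step 1: x=[6.5753] v=[-0.1650]
Step 2: x=[6.5264] v=[-0.3263]
Step 3: x=[6.4544] v=[-0.4803]
Step 4: x=[6.3609] v=[-0.6235]
Step 5: x=[6.2480] v=[-0.7526]
Step 6: x=[6.1183] v=[-0.8648]
Step 7: x=[5.9747] v=[-0.9575]
Step 8: x=[5.8204] v=[-1.0287]
Step 9: x=[5.6589] v=[-1.0768]
Step 10: x=[5.4938] v=[-1.1006]
Step 11: x=[5.3288] v=[-1.0997]
Step 12: x=[5.1677] v=[-1.0740]
Step 13: x=[5.0141] v=[-1.0242]
Step 14: x=[4.8714] v=[-0.9513]
Step 15: x=[4.7429] v=[-0.8570]
Step 16: x=[4.6314] v=[-0.7434]
Step 17: x=[4.5394] v=[-0.6131]
Step 18: x=[4.4691] v=[-0.4690]
Step 19: x=[4.4219] v=[-0.3144]
Step 20: x=[4.3990] v=[-0.1527]
Step 21: x=[4.4009] v=[0.0125]
First v>=0 after going negative at step 21, time=3.1500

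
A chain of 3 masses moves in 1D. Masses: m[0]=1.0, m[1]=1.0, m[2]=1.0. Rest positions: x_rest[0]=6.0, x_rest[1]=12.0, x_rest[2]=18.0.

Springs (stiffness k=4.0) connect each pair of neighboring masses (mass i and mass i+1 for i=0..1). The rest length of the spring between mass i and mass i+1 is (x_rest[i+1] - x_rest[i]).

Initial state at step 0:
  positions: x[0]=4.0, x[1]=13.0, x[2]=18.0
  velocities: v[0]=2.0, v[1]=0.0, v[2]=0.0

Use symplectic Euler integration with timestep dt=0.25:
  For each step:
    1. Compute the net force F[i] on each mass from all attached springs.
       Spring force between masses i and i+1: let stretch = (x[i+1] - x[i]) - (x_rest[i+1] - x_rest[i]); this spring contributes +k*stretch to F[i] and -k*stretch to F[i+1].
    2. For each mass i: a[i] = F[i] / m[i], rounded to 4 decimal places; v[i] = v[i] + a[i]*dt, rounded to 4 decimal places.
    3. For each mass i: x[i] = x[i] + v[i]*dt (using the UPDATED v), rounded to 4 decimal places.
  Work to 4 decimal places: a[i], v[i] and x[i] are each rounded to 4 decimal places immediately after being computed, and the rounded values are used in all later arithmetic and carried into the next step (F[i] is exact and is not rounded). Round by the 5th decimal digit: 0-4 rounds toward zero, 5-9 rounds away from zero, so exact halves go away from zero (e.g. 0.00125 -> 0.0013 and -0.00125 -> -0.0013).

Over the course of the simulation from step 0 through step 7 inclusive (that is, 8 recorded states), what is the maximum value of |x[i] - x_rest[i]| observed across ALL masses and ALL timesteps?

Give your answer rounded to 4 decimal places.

Answer: 2.1782

Derivation:
Step 0: x=[4.0000 13.0000 18.0000] v=[2.0000 0.0000 0.0000]
Step 1: x=[5.2500 12.0000 18.2500] v=[5.0000 -4.0000 1.0000]
Step 2: x=[6.6875 10.8750 18.4375] v=[5.7500 -4.5000 0.7500]
Step 3: x=[7.6719 10.5938 18.2344] v=[3.9375 -1.1250 -0.8125]
Step 4: x=[7.8868 11.4922 17.6211] v=[0.8594 3.5937 -2.4531]
Step 5: x=[7.5030 13.0215 16.9756] v=[-1.5352 6.1172 -2.5820]
Step 6: x=[6.9988 14.1597 16.8416] v=[-2.0167 4.5528 -0.5361]
Step 7: x=[6.7849 14.1782 17.5371] v=[-0.8558 0.0738 2.7820]
Max displacement = 2.1782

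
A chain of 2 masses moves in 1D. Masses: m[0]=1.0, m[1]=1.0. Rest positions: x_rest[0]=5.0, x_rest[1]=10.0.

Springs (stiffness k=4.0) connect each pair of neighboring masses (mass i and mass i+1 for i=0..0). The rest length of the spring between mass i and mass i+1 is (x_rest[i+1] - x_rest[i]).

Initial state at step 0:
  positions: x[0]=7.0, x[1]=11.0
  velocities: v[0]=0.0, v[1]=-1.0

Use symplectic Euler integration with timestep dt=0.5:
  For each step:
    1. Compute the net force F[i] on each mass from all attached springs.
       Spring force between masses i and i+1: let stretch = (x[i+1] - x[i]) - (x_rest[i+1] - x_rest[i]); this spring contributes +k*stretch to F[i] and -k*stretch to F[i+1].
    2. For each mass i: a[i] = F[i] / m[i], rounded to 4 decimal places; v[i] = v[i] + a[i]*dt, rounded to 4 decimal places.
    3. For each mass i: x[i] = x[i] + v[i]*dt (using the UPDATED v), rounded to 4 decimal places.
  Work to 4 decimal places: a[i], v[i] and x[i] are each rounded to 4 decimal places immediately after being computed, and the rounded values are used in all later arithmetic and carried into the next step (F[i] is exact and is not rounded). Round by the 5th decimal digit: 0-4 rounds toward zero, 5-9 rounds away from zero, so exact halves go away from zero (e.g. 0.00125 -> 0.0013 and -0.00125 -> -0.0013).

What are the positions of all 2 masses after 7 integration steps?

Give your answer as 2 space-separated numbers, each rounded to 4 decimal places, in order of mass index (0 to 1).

Answer: 5.0000 9.5000

Derivation:
Step 0: x=[7.0000 11.0000] v=[0.0000 -1.0000]
Step 1: x=[6.0000 11.5000] v=[-2.0000 1.0000]
Step 2: x=[5.5000 11.5000] v=[-1.0000 0.0000]
Step 3: x=[6.0000 10.5000] v=[1.0000 -2.0000]
Step 4: x=[6.0000 10.0000] v=[0.0000 -1.0000]
Step 5: x=[5.0000 10.5000] v=[-2.0000 1.0000]
Step 6: x=[4.5000 10.5000] v=[-1.0000 0.0000]
Step 7: x=[5.0000 9.5000] v=[1.0000 -2.0000]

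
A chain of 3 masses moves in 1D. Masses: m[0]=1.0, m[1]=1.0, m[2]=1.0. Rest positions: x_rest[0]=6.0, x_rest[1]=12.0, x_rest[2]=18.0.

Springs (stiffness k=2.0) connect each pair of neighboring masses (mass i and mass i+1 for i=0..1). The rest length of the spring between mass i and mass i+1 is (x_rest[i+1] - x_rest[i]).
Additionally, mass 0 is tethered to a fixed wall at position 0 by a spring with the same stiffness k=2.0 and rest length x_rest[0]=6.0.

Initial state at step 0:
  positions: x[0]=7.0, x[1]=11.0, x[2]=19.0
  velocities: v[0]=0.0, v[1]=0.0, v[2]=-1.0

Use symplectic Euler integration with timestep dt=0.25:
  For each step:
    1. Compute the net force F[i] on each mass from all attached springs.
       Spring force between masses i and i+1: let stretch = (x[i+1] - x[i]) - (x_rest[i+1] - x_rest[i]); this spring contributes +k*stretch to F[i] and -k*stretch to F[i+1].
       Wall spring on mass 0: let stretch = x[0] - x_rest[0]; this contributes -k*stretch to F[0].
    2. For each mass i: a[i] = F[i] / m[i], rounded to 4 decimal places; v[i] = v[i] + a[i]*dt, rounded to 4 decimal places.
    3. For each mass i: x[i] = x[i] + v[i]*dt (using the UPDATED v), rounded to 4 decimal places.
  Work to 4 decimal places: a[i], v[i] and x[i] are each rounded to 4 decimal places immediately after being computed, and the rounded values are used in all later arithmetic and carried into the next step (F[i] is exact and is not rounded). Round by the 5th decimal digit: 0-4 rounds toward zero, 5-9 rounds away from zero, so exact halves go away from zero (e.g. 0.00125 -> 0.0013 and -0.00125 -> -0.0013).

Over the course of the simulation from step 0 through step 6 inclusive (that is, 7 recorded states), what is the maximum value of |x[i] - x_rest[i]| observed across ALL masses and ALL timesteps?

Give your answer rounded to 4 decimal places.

Answer: 1.2476

Derivation:
Step 0: x=[7.0000 11.0000 19.0000] v=[0.0000 0.0000 -1.0000]
Step 1: x=[6.6250 11.5000 18.5000] v=[-1.5000 2.0000 -2.0000]
Step 2: x=[6.0313 12.2656 17.8750] v=[-2.3750 3.0625 -2.5000]
Step 3: x=[5.4629 12.9531 17.2988] v=[-2.2735 2.7501 -2.3047]
Step 4: x=[5.1479 13.2476 16.9294] v=[-1.2599 1.1779 -1.4776]
Step 5: x=[5.2019 12.9898 16.8498] v=[0.2160 -1.0311 -0.3185]
Step 6: x=[5.5792 12.2410 17.0377] v=[1.5090 -2.9951 0.7515]
Max displacement = 1.2476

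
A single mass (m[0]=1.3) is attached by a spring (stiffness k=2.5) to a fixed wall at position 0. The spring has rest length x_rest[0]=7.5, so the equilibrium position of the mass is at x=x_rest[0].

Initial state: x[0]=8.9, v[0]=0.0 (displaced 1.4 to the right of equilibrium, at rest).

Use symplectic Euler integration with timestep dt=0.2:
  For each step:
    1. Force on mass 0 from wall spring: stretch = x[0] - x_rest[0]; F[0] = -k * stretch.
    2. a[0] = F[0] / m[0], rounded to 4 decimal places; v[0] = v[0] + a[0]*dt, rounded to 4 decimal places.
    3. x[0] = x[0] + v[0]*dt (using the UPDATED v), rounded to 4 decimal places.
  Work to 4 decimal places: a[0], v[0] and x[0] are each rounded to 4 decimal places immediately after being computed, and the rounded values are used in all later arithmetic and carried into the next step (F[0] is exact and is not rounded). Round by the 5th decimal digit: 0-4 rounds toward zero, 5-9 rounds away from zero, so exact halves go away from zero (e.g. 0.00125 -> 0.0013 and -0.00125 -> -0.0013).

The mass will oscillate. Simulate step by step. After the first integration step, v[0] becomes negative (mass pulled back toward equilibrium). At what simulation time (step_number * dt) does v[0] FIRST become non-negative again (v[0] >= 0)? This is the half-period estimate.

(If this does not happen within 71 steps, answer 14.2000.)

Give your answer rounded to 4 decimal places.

Answer: 2.4000

Derivation:
Step 0: x=[8.9000] v=[0.0000]
Step 1: x=[8.7923] v=[-0.5385]
Step 2: x=[8.5852] v=[-1.0355]
Step 3: x=[8.2946] v=[-1.4529]
Step 4: x=[7.9429] v=[-1.7585]
Step 5: x=[7.5571] v=[-1.9288]
Step 6: x=[7.1669] v=[-1.9508]
Step 7: x=[6.8024] v=[-1.8227]
Step 8: x=[6.4915] v=[-1.5544]
Step 9: x=[6.2582] v=[-1.1665]
Step 10: x=[6.1204] v=[-0.6889]
Step 11: x=[6.0887] v=[-0.1583]
Step 12: x=[6.1656] v=[0.3845]
First v>=0 after going negative at step 12, time=2.4000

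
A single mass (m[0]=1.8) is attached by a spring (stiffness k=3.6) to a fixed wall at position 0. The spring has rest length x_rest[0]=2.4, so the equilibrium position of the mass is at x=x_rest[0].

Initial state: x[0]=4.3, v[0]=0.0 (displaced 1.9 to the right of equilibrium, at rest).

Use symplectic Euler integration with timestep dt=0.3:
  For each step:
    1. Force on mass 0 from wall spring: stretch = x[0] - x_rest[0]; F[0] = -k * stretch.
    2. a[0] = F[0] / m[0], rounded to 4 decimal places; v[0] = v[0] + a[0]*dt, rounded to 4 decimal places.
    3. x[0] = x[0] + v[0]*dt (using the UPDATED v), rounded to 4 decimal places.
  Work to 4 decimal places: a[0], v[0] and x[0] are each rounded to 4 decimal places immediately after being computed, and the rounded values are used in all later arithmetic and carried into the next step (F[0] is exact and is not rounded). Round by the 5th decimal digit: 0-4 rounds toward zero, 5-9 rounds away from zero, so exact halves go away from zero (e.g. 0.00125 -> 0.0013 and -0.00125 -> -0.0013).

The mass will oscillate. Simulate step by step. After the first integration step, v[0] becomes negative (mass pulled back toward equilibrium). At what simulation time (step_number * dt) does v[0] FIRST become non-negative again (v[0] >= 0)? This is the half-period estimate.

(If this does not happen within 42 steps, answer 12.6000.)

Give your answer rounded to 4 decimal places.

Answer: 2.4000

Derivation:
Step 0: x=[4.3000] v=[0.0000]
Step 1: x=[3.9580] v=[-1.1400]
Step 2: x=[3.3356] v=[-2.0748]
Step 3: x=[2.5447] v=[-2.6362]
Step 4: x=[1.7278] v=[-2.7230]
Step 5: x=[1.0319] v=[-2.3197]
Step 6: x=[0.5823] v=[-1.4988]
Step 7: x=[0.4598] v=[-0.4082]
Step 8: x=[0.6866] v=[0.7559]
First v>=0 after going negative at step 8, time=2.4000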